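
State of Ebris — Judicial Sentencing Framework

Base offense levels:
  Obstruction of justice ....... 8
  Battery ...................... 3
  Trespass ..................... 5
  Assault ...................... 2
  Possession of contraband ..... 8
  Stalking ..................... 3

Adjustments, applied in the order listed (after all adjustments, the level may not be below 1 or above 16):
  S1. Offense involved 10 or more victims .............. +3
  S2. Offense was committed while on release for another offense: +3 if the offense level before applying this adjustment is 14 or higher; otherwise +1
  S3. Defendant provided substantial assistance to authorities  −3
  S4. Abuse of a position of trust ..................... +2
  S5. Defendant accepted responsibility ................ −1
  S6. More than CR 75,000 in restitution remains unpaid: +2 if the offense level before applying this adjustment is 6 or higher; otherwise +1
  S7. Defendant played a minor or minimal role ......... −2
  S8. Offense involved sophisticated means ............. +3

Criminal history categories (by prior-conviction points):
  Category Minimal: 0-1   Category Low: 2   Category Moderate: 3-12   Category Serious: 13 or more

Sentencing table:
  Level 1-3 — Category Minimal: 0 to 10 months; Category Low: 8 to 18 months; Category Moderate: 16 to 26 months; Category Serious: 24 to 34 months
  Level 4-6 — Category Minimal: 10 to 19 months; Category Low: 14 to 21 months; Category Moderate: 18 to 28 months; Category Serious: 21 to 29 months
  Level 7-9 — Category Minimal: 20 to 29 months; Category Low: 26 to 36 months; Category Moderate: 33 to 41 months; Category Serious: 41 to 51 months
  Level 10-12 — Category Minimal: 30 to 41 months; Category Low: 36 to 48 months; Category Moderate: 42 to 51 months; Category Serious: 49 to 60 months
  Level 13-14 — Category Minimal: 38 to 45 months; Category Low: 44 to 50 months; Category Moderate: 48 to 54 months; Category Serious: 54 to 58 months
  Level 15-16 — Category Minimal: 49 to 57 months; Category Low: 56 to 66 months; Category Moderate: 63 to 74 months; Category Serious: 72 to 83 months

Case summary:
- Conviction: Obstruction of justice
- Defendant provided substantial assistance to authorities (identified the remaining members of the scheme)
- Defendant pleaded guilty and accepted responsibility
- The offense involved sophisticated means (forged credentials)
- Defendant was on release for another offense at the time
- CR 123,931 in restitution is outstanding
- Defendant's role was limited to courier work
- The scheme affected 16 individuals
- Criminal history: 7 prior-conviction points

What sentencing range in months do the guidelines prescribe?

42-51 months

Base offense level for obstruction of justice: 8.
S1 applies: 8 + 3 = 11.
S2 applies (level before this adjustment is 11 < 14, so +1): 11 + 1 = 12.
S3 applies: 12 − 3 = 9.
S5 applies: 9 − 1 = 8.
S6 applies (level before this adjustment is 8 ≥ 6, so +2): 8 + 2 = 10.
S7 applies: 10 − 2 = 8.
S8 applies: 8 + 3 = 11.
Final offense level: 11.
Criminal history: 7 prior points → Category Moderate (3-12).
Level 11 falls in the 10-12 band.
Grid: Level 10-12 × Category Moderate = 42-51 months.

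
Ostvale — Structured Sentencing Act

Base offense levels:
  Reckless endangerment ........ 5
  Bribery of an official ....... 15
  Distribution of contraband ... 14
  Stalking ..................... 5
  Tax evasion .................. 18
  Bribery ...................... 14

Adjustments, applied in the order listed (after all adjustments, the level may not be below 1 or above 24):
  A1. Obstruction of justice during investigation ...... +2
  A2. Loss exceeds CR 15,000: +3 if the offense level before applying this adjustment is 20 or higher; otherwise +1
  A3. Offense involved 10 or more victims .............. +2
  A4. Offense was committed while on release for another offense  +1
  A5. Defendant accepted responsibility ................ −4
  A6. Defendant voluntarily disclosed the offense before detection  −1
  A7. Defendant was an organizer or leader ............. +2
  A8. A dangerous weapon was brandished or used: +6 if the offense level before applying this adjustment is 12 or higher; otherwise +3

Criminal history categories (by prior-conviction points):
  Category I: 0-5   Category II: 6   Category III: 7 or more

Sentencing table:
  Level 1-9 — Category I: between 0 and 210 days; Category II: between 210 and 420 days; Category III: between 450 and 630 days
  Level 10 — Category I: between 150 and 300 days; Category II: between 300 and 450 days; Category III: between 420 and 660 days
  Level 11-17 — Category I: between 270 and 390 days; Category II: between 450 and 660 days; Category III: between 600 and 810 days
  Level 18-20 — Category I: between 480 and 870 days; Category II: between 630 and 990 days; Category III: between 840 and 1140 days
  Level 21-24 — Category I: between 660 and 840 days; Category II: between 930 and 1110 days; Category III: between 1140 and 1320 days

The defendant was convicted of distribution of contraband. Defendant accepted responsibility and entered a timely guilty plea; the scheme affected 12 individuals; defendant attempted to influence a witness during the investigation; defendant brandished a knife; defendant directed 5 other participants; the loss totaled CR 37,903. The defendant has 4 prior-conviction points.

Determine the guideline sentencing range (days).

Base offense level for distribution of contraband: 14.
A1 applies: 14 + 2 = 16.
A2 applies (level before this adjustment is 16 < 20, so +1): 16 + 1 = 17.
A3 applies: 17 + 2 = 19.
A5 applies: 19 − 4 = 15.
A7 applies: 15 + 2 = 17.
A8 applies (level before this adjustment is 17 ≥ 12, so +6): 17 + 6 = 23.
Final offense level: 23.
Criminal history: 4 prior points → Category I (0-5).
Level 23 falls in the 21-24 band.
Grid: Level 21-24 × Category I = 660-840 days.

660-840 days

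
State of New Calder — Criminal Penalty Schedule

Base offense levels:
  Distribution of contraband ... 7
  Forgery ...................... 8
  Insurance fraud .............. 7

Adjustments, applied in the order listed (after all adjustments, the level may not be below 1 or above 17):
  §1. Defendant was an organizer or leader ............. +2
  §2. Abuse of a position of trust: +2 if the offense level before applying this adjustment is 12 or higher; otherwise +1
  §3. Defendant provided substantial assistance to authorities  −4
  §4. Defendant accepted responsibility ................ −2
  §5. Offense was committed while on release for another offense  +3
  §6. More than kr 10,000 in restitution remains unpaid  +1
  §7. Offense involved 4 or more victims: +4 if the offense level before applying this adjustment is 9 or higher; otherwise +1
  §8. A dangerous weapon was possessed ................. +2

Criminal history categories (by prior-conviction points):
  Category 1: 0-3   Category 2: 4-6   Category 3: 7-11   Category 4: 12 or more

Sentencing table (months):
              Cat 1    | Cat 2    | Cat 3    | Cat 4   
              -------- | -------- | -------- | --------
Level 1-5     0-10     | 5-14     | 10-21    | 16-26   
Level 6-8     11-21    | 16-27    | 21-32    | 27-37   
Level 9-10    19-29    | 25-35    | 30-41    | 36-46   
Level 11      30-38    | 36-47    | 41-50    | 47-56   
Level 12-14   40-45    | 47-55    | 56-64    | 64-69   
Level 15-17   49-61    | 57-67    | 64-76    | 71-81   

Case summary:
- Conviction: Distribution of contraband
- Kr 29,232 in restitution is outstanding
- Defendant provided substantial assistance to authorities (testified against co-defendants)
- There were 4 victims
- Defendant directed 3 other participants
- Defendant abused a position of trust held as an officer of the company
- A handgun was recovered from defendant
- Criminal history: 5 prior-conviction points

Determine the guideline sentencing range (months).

25-35 months

Base offense level for distribution of contraband: 7.
§1 applies: 7 + 2 = 9.
§2 applies (level before this adjustment is 9 < 12, so +1): 9 + 1 = 10.
§3 applies: 10 − 4 = 6.
§4 does not apply.
§6 applies: 6 + 1 = 7.
§7 applies (level before this adjustment is 7 < 9, so +1): 7 + 1 = 8.
§8 applies: 8 + 2 = 10.
Final offense level: 10.
Criminal history: 5 prior points → Category 2 (4-6).
Level 10 falls in the 9-10 band.
Grid: Level 9-10 × Category 2 = 25-35 months.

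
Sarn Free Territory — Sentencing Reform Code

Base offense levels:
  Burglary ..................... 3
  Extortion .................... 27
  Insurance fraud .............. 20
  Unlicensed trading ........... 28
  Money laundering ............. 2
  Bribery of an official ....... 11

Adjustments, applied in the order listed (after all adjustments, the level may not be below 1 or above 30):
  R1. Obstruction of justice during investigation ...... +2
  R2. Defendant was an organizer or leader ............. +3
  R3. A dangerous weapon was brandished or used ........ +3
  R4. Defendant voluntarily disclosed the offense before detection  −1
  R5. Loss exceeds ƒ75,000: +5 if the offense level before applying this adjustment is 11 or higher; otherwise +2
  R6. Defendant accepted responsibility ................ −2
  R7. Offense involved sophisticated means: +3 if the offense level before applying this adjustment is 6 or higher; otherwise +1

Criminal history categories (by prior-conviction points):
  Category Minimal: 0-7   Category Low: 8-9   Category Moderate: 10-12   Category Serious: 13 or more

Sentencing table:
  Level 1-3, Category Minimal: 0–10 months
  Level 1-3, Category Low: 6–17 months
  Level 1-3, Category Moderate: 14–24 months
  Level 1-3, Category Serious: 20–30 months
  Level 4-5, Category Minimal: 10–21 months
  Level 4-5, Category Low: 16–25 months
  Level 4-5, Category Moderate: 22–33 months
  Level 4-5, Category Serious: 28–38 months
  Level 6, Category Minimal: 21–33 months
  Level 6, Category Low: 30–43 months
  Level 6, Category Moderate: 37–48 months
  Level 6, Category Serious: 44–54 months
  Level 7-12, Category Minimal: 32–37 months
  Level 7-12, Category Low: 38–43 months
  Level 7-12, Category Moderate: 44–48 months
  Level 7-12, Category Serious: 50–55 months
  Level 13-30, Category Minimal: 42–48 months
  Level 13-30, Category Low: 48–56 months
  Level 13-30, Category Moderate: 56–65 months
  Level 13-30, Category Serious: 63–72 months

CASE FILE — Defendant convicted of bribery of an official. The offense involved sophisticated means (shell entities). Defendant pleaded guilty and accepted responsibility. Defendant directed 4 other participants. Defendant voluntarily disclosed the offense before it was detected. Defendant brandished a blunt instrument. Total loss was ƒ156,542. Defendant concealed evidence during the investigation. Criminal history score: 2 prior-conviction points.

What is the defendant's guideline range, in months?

Base offense level for bribery of an official: 11.
R1 applies: 11 + 2 = 13.
R2 applies: 13 + 3 = 16.
R3 applies: 16 + 3 = 19.
R4 applies: 19 − 1 = 18.
R5 applies (level before this adjustment is 18 ≥ 11, so +5): 18 + 5 = 23.
R6 applies: 23 − 2 = 21.
R7 applies (level before this adjustment is 21 ≥ 6, so +3): 21 + 3 = 24.
Final offense level: 24.
Criminal history: 2 prior points → Category Minimal (0-7).
Level 24 falls in the 13-30 band.
Grid: Level 13-30 × Category Minimal = 42-48 months.

42-48 months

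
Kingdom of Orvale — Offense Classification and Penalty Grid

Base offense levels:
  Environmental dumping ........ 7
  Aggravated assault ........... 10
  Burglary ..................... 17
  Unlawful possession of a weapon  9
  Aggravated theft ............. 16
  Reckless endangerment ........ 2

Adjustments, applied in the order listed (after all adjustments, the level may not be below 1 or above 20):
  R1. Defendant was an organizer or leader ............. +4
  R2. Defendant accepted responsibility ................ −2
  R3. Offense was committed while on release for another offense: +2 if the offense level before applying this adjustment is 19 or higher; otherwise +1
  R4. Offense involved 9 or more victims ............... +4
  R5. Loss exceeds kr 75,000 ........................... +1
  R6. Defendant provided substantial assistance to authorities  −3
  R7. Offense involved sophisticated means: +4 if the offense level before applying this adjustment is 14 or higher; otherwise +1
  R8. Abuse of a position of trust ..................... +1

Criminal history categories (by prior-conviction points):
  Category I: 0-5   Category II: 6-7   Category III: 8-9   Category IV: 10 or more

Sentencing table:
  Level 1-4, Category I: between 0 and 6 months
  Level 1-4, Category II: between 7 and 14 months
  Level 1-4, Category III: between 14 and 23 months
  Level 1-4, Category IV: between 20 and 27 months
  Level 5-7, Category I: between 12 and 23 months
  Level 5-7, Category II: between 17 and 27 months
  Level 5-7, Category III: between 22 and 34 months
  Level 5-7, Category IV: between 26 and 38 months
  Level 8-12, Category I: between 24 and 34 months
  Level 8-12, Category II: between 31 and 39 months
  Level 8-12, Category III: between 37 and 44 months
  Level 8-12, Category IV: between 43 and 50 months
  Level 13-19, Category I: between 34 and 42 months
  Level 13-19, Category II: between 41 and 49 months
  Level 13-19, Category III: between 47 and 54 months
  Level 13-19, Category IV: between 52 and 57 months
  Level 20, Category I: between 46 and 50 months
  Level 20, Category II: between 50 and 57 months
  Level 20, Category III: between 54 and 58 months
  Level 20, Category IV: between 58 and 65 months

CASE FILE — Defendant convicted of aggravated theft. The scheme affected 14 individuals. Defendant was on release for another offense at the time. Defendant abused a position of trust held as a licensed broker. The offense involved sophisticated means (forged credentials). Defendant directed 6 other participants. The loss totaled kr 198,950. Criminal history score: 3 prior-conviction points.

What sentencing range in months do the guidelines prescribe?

46-50 months

Base offense level for aggravated theft: 16.
R1 applies: 16 + 4 = 20.
R2 does not apply.
R3 applies (level before this adjustment is 20 ≥ 19, so +2): 20 + 2 = 22.
R4 applies: 22 + 4 = 26.
R5 applies: 26 + 1 = 27.
R6 does not apply.
R7 applies (level before this adjustment is 27 ≥ 14, so +4): 27 + 4 = 31.
R8 applies: 31 + 1 = 32.
Level 32 exceeds the maximum of 20; capped at 20.
Final offense level: 20.
Criminal history: 3 prior points → Category I (0-5).
Level 20 falls in the 20 band.
Grid: Level 20 × Category I = 46-50 months.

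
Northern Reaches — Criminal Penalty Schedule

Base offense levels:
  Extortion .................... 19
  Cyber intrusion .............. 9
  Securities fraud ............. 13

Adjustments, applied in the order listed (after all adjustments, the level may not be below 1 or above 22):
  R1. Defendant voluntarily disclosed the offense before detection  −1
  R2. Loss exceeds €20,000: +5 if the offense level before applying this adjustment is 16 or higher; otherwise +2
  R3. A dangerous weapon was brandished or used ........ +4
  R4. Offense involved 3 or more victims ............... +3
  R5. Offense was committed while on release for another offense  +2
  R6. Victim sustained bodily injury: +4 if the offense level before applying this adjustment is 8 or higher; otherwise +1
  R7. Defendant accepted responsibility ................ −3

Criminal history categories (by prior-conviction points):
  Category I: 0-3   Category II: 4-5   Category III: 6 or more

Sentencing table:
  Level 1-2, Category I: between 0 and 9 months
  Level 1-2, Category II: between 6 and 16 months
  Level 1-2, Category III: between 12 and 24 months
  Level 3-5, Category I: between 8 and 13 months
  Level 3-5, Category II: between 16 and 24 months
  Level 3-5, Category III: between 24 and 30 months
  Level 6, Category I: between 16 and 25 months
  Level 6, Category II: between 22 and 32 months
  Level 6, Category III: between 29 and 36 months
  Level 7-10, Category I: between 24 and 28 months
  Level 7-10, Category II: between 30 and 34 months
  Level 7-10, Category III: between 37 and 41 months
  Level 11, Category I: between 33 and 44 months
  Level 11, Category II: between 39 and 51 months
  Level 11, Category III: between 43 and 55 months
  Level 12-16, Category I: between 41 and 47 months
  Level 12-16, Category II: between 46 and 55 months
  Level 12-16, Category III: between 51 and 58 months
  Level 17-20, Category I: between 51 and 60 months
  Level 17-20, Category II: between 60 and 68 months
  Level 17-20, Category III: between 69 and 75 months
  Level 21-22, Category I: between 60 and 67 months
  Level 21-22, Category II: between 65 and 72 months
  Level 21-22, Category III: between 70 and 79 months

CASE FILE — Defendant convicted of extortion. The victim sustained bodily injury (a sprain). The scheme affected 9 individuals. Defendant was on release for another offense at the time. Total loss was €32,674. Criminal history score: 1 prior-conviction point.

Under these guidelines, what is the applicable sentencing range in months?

60-67 months

Base offense level for extortion: 19.
R2 applies (level before this adjustment is 19 ≥ 16, so +5): 19 + 5 = 24.
R4 applies: 24 + 3 = 27.
R5 applies: 27 + 2 = 29.
R6 applies (level before this adjustment is 29 ≥ 8, so +4): 29 + 4 = 33.
R7 does not apply.
Level 33 exceeds the maximum of 22; capped at 22.
Final offense level: 22.
Criminal history: 1 prior point → Category I (0-3).
Level 22 falls in the 21-22 band.
Grid: Level 21-22 × Category I = 60-67 months.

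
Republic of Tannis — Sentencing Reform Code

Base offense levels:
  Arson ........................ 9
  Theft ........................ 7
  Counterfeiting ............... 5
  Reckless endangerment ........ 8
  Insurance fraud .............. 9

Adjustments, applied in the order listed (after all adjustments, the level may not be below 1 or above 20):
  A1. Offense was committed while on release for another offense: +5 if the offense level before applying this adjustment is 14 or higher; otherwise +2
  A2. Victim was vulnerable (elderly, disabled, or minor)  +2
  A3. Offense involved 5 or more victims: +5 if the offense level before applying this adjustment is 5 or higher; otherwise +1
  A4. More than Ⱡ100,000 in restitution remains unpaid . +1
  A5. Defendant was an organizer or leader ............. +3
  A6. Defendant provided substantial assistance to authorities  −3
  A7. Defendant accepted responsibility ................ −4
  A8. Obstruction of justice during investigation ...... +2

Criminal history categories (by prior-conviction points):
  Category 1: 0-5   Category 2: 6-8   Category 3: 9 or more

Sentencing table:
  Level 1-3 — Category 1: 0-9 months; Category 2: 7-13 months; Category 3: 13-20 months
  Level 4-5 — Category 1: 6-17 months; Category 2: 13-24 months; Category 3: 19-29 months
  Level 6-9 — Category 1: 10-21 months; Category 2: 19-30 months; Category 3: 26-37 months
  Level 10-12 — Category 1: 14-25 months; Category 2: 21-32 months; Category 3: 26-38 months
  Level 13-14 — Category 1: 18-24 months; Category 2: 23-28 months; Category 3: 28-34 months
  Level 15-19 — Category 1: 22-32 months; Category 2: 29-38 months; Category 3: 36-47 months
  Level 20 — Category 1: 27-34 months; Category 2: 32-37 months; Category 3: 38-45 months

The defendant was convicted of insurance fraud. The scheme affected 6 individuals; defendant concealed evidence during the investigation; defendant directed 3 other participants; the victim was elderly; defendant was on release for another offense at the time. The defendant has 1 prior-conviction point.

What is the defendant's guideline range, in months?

27-34 months

Base offense level for insurance fraud: 9.
A1 applies (level before this adjustment is 9 < 14, so +2): 9 + 2 = 11.
A2 applies: 11 + 2 = 13.
A3 applies (level before this adjustment is 13 ≥ 5, so +5): 13 + 5 = 18.
A4 does not apply.
A5 applies: 18 + 3 = 21.
A6 does not apply.
A8 applies: 21 + 2 = 23.
Level 23 exceeds the maximum of 20; capped at 20.
Final offense level: 20.
Criminal history: 1 prior point → Category 1 (0-5).
Level 20 falls in the 20 band.
Grid: Level 20 × Category 1 = 27-34 months.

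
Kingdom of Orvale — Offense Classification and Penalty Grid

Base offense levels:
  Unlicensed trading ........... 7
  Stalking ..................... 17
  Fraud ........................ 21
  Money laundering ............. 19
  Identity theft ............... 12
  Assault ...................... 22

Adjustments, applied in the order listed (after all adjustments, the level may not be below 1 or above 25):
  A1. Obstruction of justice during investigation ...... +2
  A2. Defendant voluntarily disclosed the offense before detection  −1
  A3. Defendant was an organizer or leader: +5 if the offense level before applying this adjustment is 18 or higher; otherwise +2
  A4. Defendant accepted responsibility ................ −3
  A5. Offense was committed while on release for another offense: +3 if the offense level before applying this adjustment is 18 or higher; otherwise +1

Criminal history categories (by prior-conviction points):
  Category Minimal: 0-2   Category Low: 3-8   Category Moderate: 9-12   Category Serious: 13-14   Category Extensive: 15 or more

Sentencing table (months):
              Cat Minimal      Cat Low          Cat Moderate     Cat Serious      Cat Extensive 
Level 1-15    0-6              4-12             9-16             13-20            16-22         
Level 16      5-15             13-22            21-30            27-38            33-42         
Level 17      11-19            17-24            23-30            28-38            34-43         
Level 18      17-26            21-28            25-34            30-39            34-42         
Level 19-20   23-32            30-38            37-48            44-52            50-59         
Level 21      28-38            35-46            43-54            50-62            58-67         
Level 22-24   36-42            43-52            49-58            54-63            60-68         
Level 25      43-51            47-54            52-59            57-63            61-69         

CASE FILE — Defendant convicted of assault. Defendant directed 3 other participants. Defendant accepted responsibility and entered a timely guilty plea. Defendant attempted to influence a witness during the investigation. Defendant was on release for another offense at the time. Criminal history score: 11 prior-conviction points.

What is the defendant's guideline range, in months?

52-59 months

Base offense level for assault: 22.
A1 applies: 22 + 2 = 24.
A3 applies (level before this adjustment is 24 ≥ 18, so +5): 24 + 5 = 29.
A4 applies: 29 − 3 = 26.
A5 applies (level before this adjustment is 26 ≥ 18, so +3): 26 + 3 = 29.
Level 29 exceeds the maximum of 25; capped at 25.
Final offense level: 25.
Criminal history: 11 prior points → Category Moderate (9-12).
Level 25 falls in the 25 band.
Grid: Level 25 × Category Moderate = 52-59 months.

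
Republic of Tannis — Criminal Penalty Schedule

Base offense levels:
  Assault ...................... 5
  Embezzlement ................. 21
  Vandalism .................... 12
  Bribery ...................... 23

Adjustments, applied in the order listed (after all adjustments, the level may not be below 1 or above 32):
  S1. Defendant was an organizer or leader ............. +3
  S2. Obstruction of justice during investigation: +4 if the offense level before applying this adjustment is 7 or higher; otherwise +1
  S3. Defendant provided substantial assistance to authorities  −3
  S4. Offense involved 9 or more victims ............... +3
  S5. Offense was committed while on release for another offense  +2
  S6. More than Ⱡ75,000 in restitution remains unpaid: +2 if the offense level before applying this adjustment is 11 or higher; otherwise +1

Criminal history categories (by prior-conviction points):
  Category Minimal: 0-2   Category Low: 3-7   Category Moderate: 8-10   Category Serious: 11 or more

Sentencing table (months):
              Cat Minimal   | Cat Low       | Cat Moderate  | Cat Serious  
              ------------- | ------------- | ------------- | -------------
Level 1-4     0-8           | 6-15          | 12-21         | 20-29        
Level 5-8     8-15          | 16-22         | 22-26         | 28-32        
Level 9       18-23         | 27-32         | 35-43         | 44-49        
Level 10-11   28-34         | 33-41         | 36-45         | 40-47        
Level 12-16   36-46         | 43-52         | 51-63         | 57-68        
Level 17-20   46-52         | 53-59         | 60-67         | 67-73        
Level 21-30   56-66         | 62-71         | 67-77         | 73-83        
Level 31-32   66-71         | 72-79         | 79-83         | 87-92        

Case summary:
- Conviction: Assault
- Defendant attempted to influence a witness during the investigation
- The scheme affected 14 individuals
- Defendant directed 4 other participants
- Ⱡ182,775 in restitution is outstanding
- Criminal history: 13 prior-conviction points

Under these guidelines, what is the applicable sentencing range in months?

Base offense level for assault: 5.
S1 applies: 5 + 3 = 8.
S2 applies (level before this adjustment is 8 ≥ 7, so +4): 8 + 4 = 12.
S3 does not apply.
S4 applies: 12 + 3 = 15.
S5 does not apply.
S6 applies (level before this adjustment is 15 ≥ 11, so +2): 15 + 2 = 17.
Final offense level: 17.
Criminal history: 13 prior points → Category Serious (11+).
Level 17 falls in the 17-20 band.
Grid: Level 17-20 × Category Serious = 67-73 months.

67-73 months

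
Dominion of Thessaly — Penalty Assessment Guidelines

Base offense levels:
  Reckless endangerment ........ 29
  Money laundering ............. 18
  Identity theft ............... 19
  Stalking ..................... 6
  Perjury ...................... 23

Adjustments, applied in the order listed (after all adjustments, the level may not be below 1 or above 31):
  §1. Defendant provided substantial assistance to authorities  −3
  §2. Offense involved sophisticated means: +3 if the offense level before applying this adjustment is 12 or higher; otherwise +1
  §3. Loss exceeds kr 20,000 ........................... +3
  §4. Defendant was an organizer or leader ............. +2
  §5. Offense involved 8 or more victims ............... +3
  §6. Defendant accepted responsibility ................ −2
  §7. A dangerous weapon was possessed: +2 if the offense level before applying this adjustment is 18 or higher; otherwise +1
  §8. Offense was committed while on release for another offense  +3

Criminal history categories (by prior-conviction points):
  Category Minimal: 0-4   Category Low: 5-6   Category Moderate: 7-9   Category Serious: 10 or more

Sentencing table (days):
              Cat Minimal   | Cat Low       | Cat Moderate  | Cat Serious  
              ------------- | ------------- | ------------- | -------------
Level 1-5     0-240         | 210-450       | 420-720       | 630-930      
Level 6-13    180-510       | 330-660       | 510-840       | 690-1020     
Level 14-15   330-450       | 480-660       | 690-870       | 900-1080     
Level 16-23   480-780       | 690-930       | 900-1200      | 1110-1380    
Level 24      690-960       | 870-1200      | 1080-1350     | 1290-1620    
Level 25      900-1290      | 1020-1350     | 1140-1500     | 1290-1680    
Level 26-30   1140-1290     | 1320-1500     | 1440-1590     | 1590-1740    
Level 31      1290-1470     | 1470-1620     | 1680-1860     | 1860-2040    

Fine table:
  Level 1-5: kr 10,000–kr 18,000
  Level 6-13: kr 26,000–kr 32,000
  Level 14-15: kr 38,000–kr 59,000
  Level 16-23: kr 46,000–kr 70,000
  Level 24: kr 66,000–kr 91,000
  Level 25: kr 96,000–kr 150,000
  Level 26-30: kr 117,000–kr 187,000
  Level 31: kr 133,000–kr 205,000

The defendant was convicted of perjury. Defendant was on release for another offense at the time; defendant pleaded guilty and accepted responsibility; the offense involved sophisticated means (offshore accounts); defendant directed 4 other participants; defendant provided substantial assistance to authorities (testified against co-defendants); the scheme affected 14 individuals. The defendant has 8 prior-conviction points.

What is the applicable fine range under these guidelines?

kr 117,000–kr 187,000

Base offense level for perjury: 23.
§1 applies: 23 − 3 = 20.
§2 applies (level before this adjustment is 20 ≥ 12, so +3): 20 + 3 = 23.
§4 applies: 23 + 2 = 25.
§5 applies: 25 + 3 = 28.
§6 applies: 28 − 2 = 26.
§8 applies: 26 + 3 = 29.
Final offense level: 29.
Level 29 falls in the 26-30 band.
Fine table: Level 26-30 → kr 117,000–kr 187,000.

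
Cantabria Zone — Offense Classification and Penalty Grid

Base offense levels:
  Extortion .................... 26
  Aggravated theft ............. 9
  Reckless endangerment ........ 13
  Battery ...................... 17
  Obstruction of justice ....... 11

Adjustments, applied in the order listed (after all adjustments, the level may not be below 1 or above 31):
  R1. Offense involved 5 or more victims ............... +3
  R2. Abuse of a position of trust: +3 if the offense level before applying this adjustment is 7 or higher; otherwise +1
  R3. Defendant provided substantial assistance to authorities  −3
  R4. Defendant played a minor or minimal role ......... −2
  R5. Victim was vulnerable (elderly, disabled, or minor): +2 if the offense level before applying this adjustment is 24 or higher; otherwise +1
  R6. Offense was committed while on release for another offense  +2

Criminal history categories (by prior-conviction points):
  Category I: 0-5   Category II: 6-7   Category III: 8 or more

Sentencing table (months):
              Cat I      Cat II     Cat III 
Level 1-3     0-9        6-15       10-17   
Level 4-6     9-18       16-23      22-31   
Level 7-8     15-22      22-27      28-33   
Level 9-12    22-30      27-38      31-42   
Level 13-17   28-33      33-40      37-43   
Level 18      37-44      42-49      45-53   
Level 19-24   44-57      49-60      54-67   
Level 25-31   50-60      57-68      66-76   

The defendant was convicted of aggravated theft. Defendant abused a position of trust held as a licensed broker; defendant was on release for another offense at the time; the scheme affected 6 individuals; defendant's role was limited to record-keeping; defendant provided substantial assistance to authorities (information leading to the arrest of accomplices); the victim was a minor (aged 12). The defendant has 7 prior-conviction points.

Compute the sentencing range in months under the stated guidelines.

Base offense level for aggravated theft: 9.
R1 applies: 9 + 3 = 12.
R2 applies (level before this adjustment is 12 ≥ 7, so +3): 12 + 3 = 15.
R3 applies: 15 − 3 = 12.
R4 applies: 12 − 2 = 10.
R5 applies (level before this adjustment is 10 < 24, so +1): 10 + 1 = 11.
R6 applies: 11 + 2 = 13.
Final offense level: 13.
Criminal history: 7 prior points → Category II (6-7).
Level 13 falls in the 13-17 band.
Grid: Level 13-17 × Category II = 33-40 months.

33-40 months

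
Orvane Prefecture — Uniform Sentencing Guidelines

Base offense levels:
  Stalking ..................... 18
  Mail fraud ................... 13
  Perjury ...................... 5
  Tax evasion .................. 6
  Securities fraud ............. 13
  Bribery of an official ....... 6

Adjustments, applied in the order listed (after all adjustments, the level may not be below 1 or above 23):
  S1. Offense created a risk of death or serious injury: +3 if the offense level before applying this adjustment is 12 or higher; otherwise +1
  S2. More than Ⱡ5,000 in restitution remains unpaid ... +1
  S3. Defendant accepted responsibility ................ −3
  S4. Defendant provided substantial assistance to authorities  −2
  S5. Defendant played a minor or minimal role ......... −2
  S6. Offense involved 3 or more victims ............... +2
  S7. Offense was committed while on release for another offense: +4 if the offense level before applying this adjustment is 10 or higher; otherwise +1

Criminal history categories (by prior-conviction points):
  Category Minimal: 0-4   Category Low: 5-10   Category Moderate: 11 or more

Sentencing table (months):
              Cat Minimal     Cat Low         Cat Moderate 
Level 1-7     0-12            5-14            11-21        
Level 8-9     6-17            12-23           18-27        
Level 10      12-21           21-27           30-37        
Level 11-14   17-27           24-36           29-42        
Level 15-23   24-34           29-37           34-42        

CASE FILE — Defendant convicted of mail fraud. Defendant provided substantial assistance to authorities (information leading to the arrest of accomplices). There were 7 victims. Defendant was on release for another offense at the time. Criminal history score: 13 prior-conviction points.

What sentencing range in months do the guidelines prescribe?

Base offense level for mail fraud: 13.
S2 does not apply.
S4 applies: 13 − 2 = 11.
S6 applies: 11 + 2 = 13.
S7 applies (level before this adjustment is 13 ≥ 10, so +4): 13 + 4 = 17.
Final offense level: 17.
Criminal history: 13 prior points → Category Moderate (11+).
Level 17 falls in the 15-23 band.
Grid: Level 15-23 × Category Moderate = 34-42 months.

34-42 months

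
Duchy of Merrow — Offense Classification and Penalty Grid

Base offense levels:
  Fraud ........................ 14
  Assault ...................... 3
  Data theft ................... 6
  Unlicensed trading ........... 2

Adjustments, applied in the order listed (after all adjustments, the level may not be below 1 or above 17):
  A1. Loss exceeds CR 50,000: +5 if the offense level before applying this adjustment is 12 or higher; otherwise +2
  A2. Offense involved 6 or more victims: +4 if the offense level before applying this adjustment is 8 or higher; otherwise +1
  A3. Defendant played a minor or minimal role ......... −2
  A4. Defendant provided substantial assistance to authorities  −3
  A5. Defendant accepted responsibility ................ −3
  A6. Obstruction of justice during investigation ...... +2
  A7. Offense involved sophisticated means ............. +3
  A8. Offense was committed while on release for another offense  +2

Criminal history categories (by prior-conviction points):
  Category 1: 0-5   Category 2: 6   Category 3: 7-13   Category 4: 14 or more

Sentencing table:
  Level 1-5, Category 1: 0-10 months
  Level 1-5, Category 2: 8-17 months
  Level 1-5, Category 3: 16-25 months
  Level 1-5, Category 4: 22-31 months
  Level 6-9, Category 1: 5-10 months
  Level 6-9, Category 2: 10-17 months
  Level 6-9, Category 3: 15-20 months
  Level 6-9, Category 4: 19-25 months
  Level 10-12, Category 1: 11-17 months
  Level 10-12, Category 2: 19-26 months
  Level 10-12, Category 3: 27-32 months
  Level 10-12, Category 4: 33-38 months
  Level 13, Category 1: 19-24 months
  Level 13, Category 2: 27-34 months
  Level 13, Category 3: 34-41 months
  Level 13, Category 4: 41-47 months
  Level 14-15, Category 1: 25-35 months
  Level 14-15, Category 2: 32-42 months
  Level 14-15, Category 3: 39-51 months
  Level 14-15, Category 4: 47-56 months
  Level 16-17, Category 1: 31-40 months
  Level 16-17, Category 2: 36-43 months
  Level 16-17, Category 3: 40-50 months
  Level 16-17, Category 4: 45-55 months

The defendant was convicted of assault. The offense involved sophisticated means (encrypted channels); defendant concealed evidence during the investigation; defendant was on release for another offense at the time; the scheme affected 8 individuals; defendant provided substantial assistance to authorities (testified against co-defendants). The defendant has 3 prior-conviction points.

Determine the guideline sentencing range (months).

5-10 months

Base offense level for assault: 3.
A1 does not apply.
A2 applies (level before this adjustment is 3 < 8, so +1): 3 + 1 = 4.
A4 applies: 4 − 3 = 1.
A5 does not apply.
A6 applies: 1 + 2 = 3.
A7 applies: 3 + 3 = 6.
A8 applies: 6 + 2 = 8.
Final offense level: 8.
Criminal history: 3 prior points → Category 1 (0-5).
Level 8 falls in the 6-9 band.
Grid: Level 6-9 × Category 1 = 5-10 months.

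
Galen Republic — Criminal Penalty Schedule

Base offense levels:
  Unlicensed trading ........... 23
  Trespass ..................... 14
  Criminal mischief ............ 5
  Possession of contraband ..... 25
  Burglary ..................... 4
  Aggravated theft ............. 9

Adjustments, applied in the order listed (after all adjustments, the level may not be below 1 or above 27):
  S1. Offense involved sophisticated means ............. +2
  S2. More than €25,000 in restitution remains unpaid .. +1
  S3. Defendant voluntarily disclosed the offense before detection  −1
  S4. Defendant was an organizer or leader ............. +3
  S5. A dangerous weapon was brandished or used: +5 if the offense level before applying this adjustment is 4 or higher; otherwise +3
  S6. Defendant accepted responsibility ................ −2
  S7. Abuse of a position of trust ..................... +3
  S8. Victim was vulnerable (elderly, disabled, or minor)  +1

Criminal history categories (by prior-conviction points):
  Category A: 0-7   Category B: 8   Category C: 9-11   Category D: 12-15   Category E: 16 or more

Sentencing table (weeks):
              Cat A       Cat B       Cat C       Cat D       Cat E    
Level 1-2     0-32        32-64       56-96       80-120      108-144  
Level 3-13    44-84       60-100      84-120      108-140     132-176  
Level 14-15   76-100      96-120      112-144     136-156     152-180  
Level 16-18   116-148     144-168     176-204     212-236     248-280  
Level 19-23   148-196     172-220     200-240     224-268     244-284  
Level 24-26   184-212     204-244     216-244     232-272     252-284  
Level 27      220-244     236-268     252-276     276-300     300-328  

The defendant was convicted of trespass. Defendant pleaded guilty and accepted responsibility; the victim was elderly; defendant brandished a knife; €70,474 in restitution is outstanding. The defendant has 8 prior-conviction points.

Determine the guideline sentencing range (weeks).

172-220 weeks

Base offense level for trespass: 14.
S1 does not apply.
S2 applies: 14 + 1 = 15.
S3 does not apply.
S5 applies (level before this adjustment is 15 ≥ 4, so +5): 15 + 5 = 20.
S6 applies: 20 − 2 = 18.
S8 applies: 18 + 1 = 19.
Final offense level: 19.
Criminal history: 8 prior points → Category B (8).
Level 19 falls in the 19-23 band.
Grid: Level 19-23 × Category B = 172-220 weeks.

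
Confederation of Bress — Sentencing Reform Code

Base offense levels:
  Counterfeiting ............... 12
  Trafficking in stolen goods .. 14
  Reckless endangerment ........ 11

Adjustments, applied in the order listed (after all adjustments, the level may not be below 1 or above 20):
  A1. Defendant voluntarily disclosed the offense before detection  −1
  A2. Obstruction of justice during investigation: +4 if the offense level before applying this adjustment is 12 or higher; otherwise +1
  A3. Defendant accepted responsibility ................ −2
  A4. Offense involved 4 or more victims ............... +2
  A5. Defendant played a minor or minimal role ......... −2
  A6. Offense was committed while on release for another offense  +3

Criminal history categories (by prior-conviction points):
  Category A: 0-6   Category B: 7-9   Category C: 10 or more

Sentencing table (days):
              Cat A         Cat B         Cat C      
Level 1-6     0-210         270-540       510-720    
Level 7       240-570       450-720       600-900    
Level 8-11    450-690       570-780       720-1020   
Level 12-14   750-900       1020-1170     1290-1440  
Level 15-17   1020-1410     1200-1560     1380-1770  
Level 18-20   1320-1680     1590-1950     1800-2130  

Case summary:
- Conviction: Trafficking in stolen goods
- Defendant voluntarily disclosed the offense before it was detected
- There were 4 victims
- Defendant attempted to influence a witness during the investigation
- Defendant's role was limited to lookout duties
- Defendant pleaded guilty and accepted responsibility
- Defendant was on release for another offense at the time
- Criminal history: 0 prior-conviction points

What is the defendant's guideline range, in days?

Base offense level for trafficking in stolen goods: 14.
A1 applies: 14 − 1 = 13.
A2 applies (level before this adjustment is 13 ≥ 12, so +4): 13 + 4 = 17.
A3 applies: 17 − 2 = 15.
A4 applies: 15 + 2 = 17.
A5 applies: 17 − 2 = 15.
A6 applies: 15 + 3 = 18.
Final offense level: 18.
Criminal history: 0 prior points → Category A (0-6).
Level 18 falls in the 18-20 band.
Grid: Level 18-20 × Category A = 1320-1680 days.

1320-1680 days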